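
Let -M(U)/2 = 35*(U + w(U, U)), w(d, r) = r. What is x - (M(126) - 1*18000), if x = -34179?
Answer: 1461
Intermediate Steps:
M(U) = -140*U (M(U) = -70*(U + U) = -70*2*U = -140*U)
x - (M(126) - 1*18000) = -34179 - (-140*126 - 1*18000) = -34179 - (-17640 - 18000) = -34179 - 1*(-35640) = -34179 + 35640 = 1461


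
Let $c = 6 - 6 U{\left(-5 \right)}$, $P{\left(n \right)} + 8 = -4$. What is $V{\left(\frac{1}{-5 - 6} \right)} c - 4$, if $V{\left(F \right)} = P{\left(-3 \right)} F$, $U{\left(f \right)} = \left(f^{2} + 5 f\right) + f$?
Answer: $\frac{388}{11} \approx 35.273$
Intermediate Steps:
$P{\left(n \right)} = -12$ ($P{\left(n \right)} = -8 - 4 = -12$)
$U{\left(f \right)} = f^{2} + 6 f$
$V{\left(F \right)} = - 12 F$
$c = 36$ ($c = 6 - 6 \left(- 5 \left(6 - 5\right)\right) = 6 - 6 \left(\left(-5\right) 1\right) = 6 - -30 = 6 + 30 = 36$)
$V{\left(\frac{1}{-5 - 6} \right)} c - 4 = - \frac{12}{-5 - 6} \cdot 36 - 4 = - \frac{12}{-11} \cdot 36 - 4 = \left(-12\right) \left(- \frac{1}{11}\right) 36 - 4 = \frac{12}{11} \cdot 36 - 4 = \frac{432}{11} - 4 = \frac{388}{11}$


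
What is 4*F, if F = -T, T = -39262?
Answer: 157048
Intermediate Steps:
F = 39262 (F = -1*(-39262) = 39262)
4*F = 4*39262 = 157048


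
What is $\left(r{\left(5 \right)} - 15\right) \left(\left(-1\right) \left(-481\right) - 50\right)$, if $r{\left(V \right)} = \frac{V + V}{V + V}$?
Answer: $-6034$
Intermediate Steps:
$r{\left(V \right)} = 1$ ($r{\left(V \right)} = \frac{2 V}{2 V} = 2 V \frac{1}{2 V} = 1$)
$\left(r{\left(5 \right)} - 15\right) \left(\left(-1\right) \left(-481\right) - 50\right) = \left(1 - 15\right) \left(\left(-1\right) \left(-481\right) - 50\right) = - 14 \left(481 - 50\right) = \left(-14\right) 431 = -6034$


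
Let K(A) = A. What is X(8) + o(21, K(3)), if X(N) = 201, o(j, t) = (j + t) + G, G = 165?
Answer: 390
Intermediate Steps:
o(j, t) = 165 + j + t (o(j, t) = (j + t) + 165 = 165 + j + t)
X(8) + o(21, K(3)) = 201 + (165 + 21 + 3) = 201 + 189 = 390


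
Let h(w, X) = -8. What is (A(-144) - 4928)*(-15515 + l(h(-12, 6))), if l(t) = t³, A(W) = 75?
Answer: 77779031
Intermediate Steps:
(A(-144) - 4928)*(-15515 + l(h(-12, 6))) = (75 - 4928)*(-15515 + (-8)³) = -4853*(-15515 - 512) = -4853*(-16027) = 77779031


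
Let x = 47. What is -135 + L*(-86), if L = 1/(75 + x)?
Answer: -8278/61 ≈ -135.70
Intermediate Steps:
L = 1/122 (L = 1/(75 + 47) = 1/122 ≈ 0.0081967)
-135 + L*(-86) = -135 + (1/122)*(-86) = -135 - 43/61 = -8278/61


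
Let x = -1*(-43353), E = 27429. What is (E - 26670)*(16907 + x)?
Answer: 45737340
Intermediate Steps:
x = 43353
(E - 26670)*(16907 + x) = (27429 - 26670)*(16907 + 43353) = 759*60260 = 45737340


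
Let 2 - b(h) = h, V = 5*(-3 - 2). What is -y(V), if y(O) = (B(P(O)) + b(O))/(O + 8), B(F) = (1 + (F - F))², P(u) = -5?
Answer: 28/17 ≈ 1.6471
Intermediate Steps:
B(F) = 1 (B(F) = (1 + 0)² = 1² = 1)
V = -25 (V = 5*(-5) = -25)
b(h) = 2 - h
y(O) = (3 - O)/(8 + O) (y(O) = (1 + (2 - O))/(O + 8) = (3 - O)/(8 + O))
-y(V) = -(3 - 1*(-25))/(8 - 25) = -(3 + 25)/(-17) = -(-1)*28/17 = -1*(-28/17) = 28/17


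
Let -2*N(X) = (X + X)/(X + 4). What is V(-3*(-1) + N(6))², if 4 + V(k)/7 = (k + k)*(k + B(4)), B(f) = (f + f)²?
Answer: 3033365776/625 ≈ 4.8534e+6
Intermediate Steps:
N(X) = -X/(4 + X) (N(X) = -(X + X)/(2*(X + 4)) = -2*X/(2*(4 + X)) = -X/(4 + X))
B(f) = 4*f² (B(f) = (2*f)² = 4*f²)
V(k) = -28 + 14*k*(64 + k) (V(k) = -28 + 7*((k + k)*(k + 4*4²)) = -28 + 7*((2*k)*(k + 4*16)) = -28 + 7*((2*k)*(k + 64)) = -28 + 7*((2*k)*(64 + k)) = -28 + 7*(2*k*(64 + k)) = -28 + 14*k*(64 + k))
V(-3*(-1) + N(6))² = (-28 + 14*(-3*(-1) - 1*6/(4 + 6))² + 896*(-3*(-1) - 1*6/(4 + 6)))² = (-28 + 14*(3 - 1*6/10)² + 896*(3 - 1*6/10))² = (-28 + 14*(3 - 1*6*⅒)² + 896*(3 - 1*6*⅒))² = (-28 + 14*(3 - ⅗)² + 896*(3 - ⅗))² = (-28 + 14*(12/5)² + 896*(12/5))² = (-28 + 14*(144/25) + 10752/5)² = (-28 + 2016/25 + 10752/5)² = (55076/25)² = 3033365776/625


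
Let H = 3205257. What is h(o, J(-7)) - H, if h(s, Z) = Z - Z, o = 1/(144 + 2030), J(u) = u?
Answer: -3205257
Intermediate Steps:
o = 1/2174 ≈ 0.00045998
h(s, Z) = 0
h(o, J(-7)) - H = 0 - 1*3205257 = 0 - 3205257 = -3205257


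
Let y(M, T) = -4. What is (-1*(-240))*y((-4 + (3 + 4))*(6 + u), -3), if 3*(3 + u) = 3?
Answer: -960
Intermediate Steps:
u = -2 (u = -3 + (⅓)*3 = -3 + 1 = -2)
(-1*(-240))*y((-4 + (3 + 4))*(6 + u), -3) = -1*(-240)*(-4) = 240*(-4) = -960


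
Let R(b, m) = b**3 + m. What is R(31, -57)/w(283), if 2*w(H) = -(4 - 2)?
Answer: -29734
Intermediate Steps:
R(b, m) = m + b**3
w(H) = -1 (w(H) = (-(4 - 2))/2 = (-1*2)/2 = (1/2)*(-2) = -1)
R(31, -57)/w(283) = (-57 + 31**3)/(-1) = (-57 + 29791)*(-1) = 29734*(-1) = -29734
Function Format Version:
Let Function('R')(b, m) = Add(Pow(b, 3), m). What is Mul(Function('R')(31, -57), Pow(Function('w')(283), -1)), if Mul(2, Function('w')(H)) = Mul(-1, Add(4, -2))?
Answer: -29734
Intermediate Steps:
Function('R')(b, m) = Add(m, Pow(b, 3))
Function('w')(H) = -1 (Function('w')(H) = Mul(Rational(1, 2), Mul(-1, Add(4, -2))) = Mul(Rational(1, 2), Mul(-1, 2)) = Mul(Rational(1, 2), -2) = -1)
Mul(Function('R')(31, -57), Pow(Function('w')(283), -1)) = Mul(Add(-57, Pow(31, 3)), Pow(-1, -1)) = Mul(Add(-57, 29791), -1) = Mul(29734, -1) = -29734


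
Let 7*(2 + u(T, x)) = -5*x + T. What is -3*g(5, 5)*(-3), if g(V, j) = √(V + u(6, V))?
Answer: 9*√14/7 ≈ 4.8107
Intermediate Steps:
u(T, x) = -2 - 5*x/7 + T/7 (u(T, x) = -2 + (-5*x + T)/7 = -2 + (T - 5*x)/7 = -2 + (-5*x/7 + T/7) = -2 - 5*x/7 + T/7)
g(V, j) = √(-8/7 + 2*V/7) (g(V, j) = √(V + (-2 - 5*V/7 + (⅐)*6)) = √(V + (-2 - 5*V/7 + 6/7)) = √(V + (-8/7 - 5*V/7)) = √(-8/7 + 2*V/7))
-3*g(5, 5)*(-3) = -3*√(-56 + 14*5)/7*(-3) = -3*√(-56 + 70)/7*(-3) = -3*√14/7*(-3) = 9*√14/7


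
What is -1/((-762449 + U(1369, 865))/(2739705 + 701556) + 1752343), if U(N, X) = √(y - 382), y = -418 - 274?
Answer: -10375864527284817657/18182071274449627417791275 + 3441261*I*√1074/36364142548899254835582550 ≈ -5.7066e-7 + 3.1013e-18*I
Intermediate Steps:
y = -692
U(N, X) = I*√1074 (U(N, X) = √(-692 - 382) = √(-1074) = I*√1074)
-1/((-762449 + U(1369, 865))/(2739705 + 701556) + 1752343) = -1/((-762449 + I*√1074)/(2739705 + 701556) + 1752343) = -1/((-762449 + I*√1074)/3441261 + 1752343) = -1/((-762449 + I*√1074)*(1/3441261) + 1752343) = -1/((-762449/3441261 + I*√1074/3441261) + 1752343) = -1/(6030268862074/3441261 + I*√1074/3441261)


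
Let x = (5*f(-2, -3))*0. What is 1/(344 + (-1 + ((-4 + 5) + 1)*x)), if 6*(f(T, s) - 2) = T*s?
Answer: 1/343 ≈ 0.0029155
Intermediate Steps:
f(T, s) = 2 + T*s/6 (f(T, s) = 2 + (T*s)/6 = 2 + T*s/6)
x = 0 (x = (5*(2 + (⅙)*(-2)*(-3)))*0 = (5*(2 + 1))*0 = (5*3)*0 = 15*0 = 0)
1/(344 + (-1 + ((-4 + 5) + 1)*x)) = 1/(344 + (-1 + ((-4 + 5) + 1)*0)) = 1/(344 + (-1 + (1 + 1)*0)) = 1/(344 + (-1 + 2*0)) = 1/(344 + (-1 + 0)) = 1/(344 - 1) = 1/343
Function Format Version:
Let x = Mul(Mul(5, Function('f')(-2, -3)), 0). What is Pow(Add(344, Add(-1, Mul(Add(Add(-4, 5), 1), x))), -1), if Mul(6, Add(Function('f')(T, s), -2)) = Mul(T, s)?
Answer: Rational(1, 343) ≈ 0.0029155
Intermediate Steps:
Function('f')(T, s) = Add(2, Mul(Rational(1, 6), T, s)) (Function('f')(T, s) = Add(2, Mul(Rational(1, 6), Mul(T, s))) = Add(2, Mul(Rational(1, 6), T, s)))
x = 0 (x = Mul(Mul(5, Add(2, Mul(Rational(1, 6), -2, -3))), 0) = Mul(Mul(5, Add(2, 1)), 0) = Mul(Mul(5, 3), 0) = Mul(15, 0) = 0)
Pow(Add(344, Add(-1, Mul(Add(Add(-4, 5), 1), x))), -1) = Pow(Add(344, Add(-1, Mul(Add(Add(-4, 5), 1), 0))), -1) = Pow(Add(344, Add(-1, Mul(Add(1, 1), 0))), -1) = Pow(Add(344, Add(-1, Mul(2, 0))), -1) = Pow(Add(344, Add(-1, 0)), -1) = Pow(Add(344, -1), -1) = Pow(343, -1) = Rational(1, 343)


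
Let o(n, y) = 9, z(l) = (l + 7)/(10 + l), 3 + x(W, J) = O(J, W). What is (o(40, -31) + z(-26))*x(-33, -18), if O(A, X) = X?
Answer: -1467/4 ≈ -366.75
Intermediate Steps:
x(W, J) = -3 + W
z(l) = (7 + l)/(10 + l)
(o(40, -31) + z(-26))*x(-33, -18) = (9 + (7 - 26)/(10 - 26))*(-3 - 33) = (9 - 19/(-16))*(-36) = (9 - 1/16*(-19))*(-36) = (9 + 19/16)*(-36) = (163/16)*(-36) = -1467/4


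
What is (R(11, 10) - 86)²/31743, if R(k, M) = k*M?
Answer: 64/3527 ≈ 0.018146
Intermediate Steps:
R(k, M) = M*k
(R(11, 10) - 86)²/31743 = (10*11 - 86)²/31743 = (110 - 86)²*(1/31743) = 24²*(1/31743) = 576*(1/31743) = 64/3527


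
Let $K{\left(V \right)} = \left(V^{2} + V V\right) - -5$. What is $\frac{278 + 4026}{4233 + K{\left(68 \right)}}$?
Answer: $\frac{2152}{6743} \approx 0.31915$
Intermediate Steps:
$K{\left(V \right)} = 5 + 2 V^{2}$ ($K{\left(V \right)} = \left(V^{2} + V^{2}\right) + \left(-13 + 18\right) = 2 V^{2} + 5 = 5 + 2 V^{2}$)
$\frac{278 + 4026}{4233 + K{\left(68 \right)}} = \frac{278 + 4026}{4233 + \left(5 + 2 \cdot 68^{2}\right)} = \frac{4304}{4233 + \left(5 + 2 \cdot 4624\right)} = \frac{4304}{4233 + \left(5 + 9248\right)} = \frac{4304}{4233 + 9253} = \frac{4304}{13486} = 4304 \cdot \frac{1}{13486} = \frac{2152}{6743}$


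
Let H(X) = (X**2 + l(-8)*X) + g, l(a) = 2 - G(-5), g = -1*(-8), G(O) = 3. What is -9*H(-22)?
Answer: -4626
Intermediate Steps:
g = 8
l(a) = -1 (l(a) = 2 - 1*3 = 2 - 3 = -1)
H(X) = 8 + X**2 - X (H(X) = (X**2 - X) + 8 = 8 + X**2 - X)
-9*H(-22) = -9*(8 + (-22)**2 - 1*(-22)) = -9*(8 + 484 + 22) = -9*514 = -4626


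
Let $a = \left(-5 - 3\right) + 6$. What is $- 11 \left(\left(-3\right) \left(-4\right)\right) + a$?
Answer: $-134$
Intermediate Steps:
$a = -2$ ($a = -8 + 6 = -2$)
$- 11 \left(\left(-3\right) \left(-4\right)\right) + a = - 11 \left(\left(-3\right) \left(-4\right)\right) - 2 = \left(-11\right) 12 - 2 = -132 - 2 = -134$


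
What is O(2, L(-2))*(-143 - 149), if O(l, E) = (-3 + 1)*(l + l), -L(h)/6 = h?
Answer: 2336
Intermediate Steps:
L(h) = -6*h
O(l, E) = -4*l
O(2, L(-2))*(-143 - 149) = (-4*2)*(-143 - 149) = -8*(-292) = 2336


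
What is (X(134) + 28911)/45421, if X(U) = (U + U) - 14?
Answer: 29165/45421 ≈ 0.64210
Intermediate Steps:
X(U) = -14 + 2*U (X(U) = 2*U - 14 = -14 + 2*U)
(X(134) + 28911)/45421 = ((-14 + 2*134) + 28911)/45421 = ((-14 + 268) + 28911)*(1/45421) = (254 + 28911)*(1/45421) = 29165*(1/45421) = 29165/45421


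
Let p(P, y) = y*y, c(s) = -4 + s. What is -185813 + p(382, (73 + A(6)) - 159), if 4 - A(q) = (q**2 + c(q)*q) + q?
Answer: -167317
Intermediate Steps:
A(q) = 4 - q - q**2 - q*(-4 + q) (A(q) = 4 - ((q**2 + (-4 + q)*q) + q) = 4 - ((q**2 + q*(-4 + q)) + q) = 4 - (q + q**2 + q*(-4 + q)) = 4 + (-q - q**2 - q*(-4 + q)) = 4 - q - q**2 - q*(-4 + q))
p(P, y) = y**2
-185813 + p(382, (73 + A(6)) - 159) = -185813 + ((73 + (4 - 2*6**2 + 3*6)) - 159)**2 = -185813 + ((73 + (4 - 2*36 + 18)) - 159)**2 = -185813 + ((73 + (4 - 72 + 18)) - 159)**2 = -185813 + ((73 - 50) - 159)**2 = -185813 + (23 - 159)**2 = -185813 + (-136)**2 = -185813 + 18496 = -167317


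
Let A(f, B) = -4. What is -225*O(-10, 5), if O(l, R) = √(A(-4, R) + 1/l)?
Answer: -45*I*√410/2 ≈ -455.59*I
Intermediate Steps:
O(l, R) = √(-4 + 1/l)
-225*O(-10, 5) = -225*√(-4 + 1/(-10)) = -225*√(-4 - ⅒) = -45*I*√410/2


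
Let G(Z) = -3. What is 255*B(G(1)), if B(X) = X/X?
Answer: 255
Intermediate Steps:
B(X) = 1
255*B(G(1)) = 255*1 = 255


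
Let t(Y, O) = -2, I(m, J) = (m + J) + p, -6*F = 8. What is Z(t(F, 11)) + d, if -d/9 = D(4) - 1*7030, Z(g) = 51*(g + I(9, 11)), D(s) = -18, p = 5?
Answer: 64605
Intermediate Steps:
F = -4/3 (F = -⅙*8 = -4/3 ≈ -1.3333)
I(m, J) = 5 + J + m (I(m, J) = (m + J) + 5 = (J + m) + 5 = 5 + J + m)
Z(g) = 1275 + 51*g (Z(g) = 51*(g + (5 + 11 + 9)) = 51*(g + 25) = 51*(25 + g) = 1275 + 51*g)
d = 63432 (d = -9*(-18 - 1*7030) = -9*(-18 - 7030) = -9*(-7048) = 63432)
Z(t(F, 11)) + d = (1275 + 51*(-2)) + 63432 = (1275 - 102) + 63432 = 1173 + 63432 = 64605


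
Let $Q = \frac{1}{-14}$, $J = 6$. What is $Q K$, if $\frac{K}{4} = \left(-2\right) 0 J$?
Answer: $0$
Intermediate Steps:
$Q = - \frac{1}{14} \approx -0.071429$
$K = 0$ ($K = 4 \left(-2\right) 0 \cdot 6 = 4 \cdot 0 \cdot 6 = 4 \cdot 0 = 0$)
$Q K = \left(- \frac{1}{14}\right) 0 = 0$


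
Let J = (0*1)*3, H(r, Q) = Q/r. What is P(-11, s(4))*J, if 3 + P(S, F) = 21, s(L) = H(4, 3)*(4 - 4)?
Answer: 0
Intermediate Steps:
s(L) = 0 (s(L) = (3/4)*(4 - 4) = (3*(¼))*0 = (¾)*0 = 0)
P(S, F) = 18 (P(S, F) = -3 + 21 = 18)
J = 0 (J = 0*3 = 0)
P(-11, s(4))*J = 18*0 = 0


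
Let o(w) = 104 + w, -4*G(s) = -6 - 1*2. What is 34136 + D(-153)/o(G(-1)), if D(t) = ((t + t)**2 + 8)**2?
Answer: 4386408576/53 ≈ 8.2762e+7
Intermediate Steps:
G(s) = 2 (G(s) = -(-6 - 1*2)/4 = -(-6 - 2)/4 = -1/4*(-8) = 2)
D(t) = (8 + 4*t**2)**2 (D(t) = ((2*t)**2 + 8)**2 = (4*t**2 + 8)**2 = (8 + 4*t**2)**2)
34136 + D(-153)/o(G(-1)) = 34136 + (16*(2 + (-153)**2)**2)/(104 + 2) = 34136 + (16*(2 + 23409)**2)/106 = 34136 + (16*23411**2)*(1/106) = 34136 + (16*548074921)*(1/106) = 34136 + 8769198736*(1/106) = 34136 + 4384599368/53 = 4386408576/53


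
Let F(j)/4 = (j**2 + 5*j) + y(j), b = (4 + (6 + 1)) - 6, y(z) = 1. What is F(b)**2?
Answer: 41616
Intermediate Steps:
b = 5 (b = (4 + 7) - 6 = 11 - 6 = 5)
F(j) = 4 + 4*j**2 + 20*j (F(j) = 4*((j**2 + 5*j) + 1) = 4*(1 + j**2 + 5*j) = 4 + 4*j**2 + 20*j)
F(b)**2 = (4 + 4*5**2 + 20*5)**2 = (4 + 4*25 + 100)**2 = (4 + 100 + 100)**2 = 204**2 = 41616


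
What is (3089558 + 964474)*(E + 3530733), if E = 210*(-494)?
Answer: 13893139285776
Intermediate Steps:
E = -103740
(3089558 + 964474)*(E + 3530733) = (3089558 + 964474)*(-103740 + 3530733) = 4054032*3426993 = 13893139285776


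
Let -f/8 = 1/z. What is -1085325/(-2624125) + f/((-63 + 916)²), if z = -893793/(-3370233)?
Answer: 9410008574804407/22754026878100735 ≈ 0.41355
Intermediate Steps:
z = 297931/1123411 (z = -893793*(-1/3370233) = 297931/1123411 ≈ 0.26520)
f = -8987288/297931 (f = -8/297931/1123411 = -8*1123411/297931 = -8987288/297931 ≈ -30.166)
-1085325/(-2624125) + f/((-63 + 916)²) = -1085325/(-2624125) - 8987288/(297931*(-63 + 916)²) = -1085325*(-1/2624125) - 8987288/(297931*(853²)) = 43413/104965 - 8987288/297931/727609 = 43413/104965 - 8987288/297931*1/727609 = 43413/104965 - 8987288/216777276979 = 9410008574804407/22754026878100735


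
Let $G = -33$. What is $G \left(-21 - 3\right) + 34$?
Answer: $826$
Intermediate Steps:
$G \left(-21 - 3\right) + 34 = - 33 \left(-21 - 3\right) + 34 = \left(-33\right) \left(-24\right) + 34 = 792 + 34 = 826$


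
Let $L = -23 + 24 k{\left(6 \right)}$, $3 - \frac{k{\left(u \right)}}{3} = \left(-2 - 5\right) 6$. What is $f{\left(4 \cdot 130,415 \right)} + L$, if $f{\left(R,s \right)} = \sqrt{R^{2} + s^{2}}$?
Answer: $3217 + 5 \sqrt{17705} \approx 3882.3$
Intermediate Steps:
$k{\left(u \right)} = 135$ ($k{\left(u \right)} = 9 - 3 \left(-2 - 5\right) 6 = 9 - 3 \left(\left(-7\right) 6\right) = 9 - -126 = 9 + 126 = 135$)
$L = 3217$ ($L = -23 + 24 \cdot 135 = -23 + 3240 = 3217$)
$f{\left(4 \cdot 130,415 \right)} + L = \sqrt{\left(4 \cdot 130\right)^{2} + 415^{2}} + 3217 = \sqrt{520^{2} + 172225} + 3217 = \sqrt{270400 + 172225} + 3217 = \sqrt{442625} + 3217 = 5 \sqrt{17705} + 3217 = 3217 + 5 \sqrt{17705}$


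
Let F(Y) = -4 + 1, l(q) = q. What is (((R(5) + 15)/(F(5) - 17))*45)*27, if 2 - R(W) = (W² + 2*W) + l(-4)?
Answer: 1701/2 ≈ 850.50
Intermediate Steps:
F(Y) = -3
R(W) = 6 - W² - 2*W (R(W) = 2 - ((W² + 2*W) - 4) = 2 - (-4 + W² + 2*W) = 2 + (4 - W² - 2*W) = 6 - W² - 2*W)
(((R(5) + 15)/(F(5) - 17))*45)*27 = ((((6 - 1*5² - 2*5) + 15)/(-3 - 17))*45)*27 = ((((6 - 1*25 - 10) + 15)/(-20))*45)*27 = ((((6 - 25 - 10) + 15)*(-1/20))*45)*27 = (((-29 + 15)*(-1/20))*45)*27 = (-14*(-1/20)*45)*27 = ((7/10)*45)*27 = (63/2)*27 = 1701/2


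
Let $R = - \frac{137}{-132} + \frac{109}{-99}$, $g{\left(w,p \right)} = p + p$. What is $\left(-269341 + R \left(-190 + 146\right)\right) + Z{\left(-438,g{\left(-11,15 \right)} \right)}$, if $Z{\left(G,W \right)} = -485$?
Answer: $- \frac{2428409}{9} \approx -2.6982 \cdot 10^{5}$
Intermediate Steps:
$g{\left(w,p \right)} = 2 p$
$R = - \frac{25}{396}$ ($R = \left(-137\right) \left(- \frac{1}{132}\right) + 109 \left(- \frac{1}{99}\right) = \frac{137}{132} - \frac{109}{99} = - \frac{25}{396} \approx -0.063131$)
$\left(-269341 + R \left(-190 + 146\right)\right) + Z{\left(-438,g{\left(-11,15 \right)} \right)} = \left(-269341 - \frac{25 \left(-190 + 146\right)}{396}\right) - 485 = \left(-269341 - - \frac{25}{9}\right) - 485 = \left(-269341 + \frac{25}{9}\right) - 485 = - \frac{2424044}{9} - 485 = - \frac{2428409}{9}$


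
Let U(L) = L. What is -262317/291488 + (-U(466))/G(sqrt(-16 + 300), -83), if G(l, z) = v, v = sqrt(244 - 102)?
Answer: -262317/291488 - 233*sqrt(142)/71 ≈ -40.006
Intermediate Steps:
v = sqrt(142) ≈ 11.916
G(l, z) = sqrt(142)
-262317/291488 + (-U(466))/G(sqrt(-16 + 300), -83) = -262317/291488 + (-1*466)/(sqrt(142)) = -262317*1/291488 - 233*sqrt(142)/71 = -262317/291488 - 233*sqrt(142)/71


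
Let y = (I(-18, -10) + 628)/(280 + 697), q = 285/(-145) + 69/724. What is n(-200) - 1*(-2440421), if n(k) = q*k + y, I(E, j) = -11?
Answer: 12517066554516/5128273 ≈ 2.4408e+6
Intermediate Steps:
q = -39267/20996 (q = 285*(-1/145) + 69*(1/724) = -57/29 + 69/724 = -39267/20996 ≈ -1.8702)
y = 617/977 (y = (-11 + 628)/(280 + 697) = 617/977 ≈ 0.63153)
n(k) = 617/977 - 39267*k/20996 (n(k) = -39267*k/20996 + 617/977 = 617/977 - 39267*k/20996)
n(-200) - 1*(-2440421) = (617/977 - 39267/20996*(-200)) - 1*(-2440421) = (617/977 + 1963350/5249) + 2440421 = 1921431583/5128273 + 2440421 = 12517066554516/5128273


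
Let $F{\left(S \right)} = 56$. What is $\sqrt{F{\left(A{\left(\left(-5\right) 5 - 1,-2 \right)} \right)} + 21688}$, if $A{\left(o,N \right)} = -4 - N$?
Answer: $12 \sqrt{151} \approx 147.46$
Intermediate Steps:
$\sqrt{F{\left(A{\left(\left(-5\right) 5 - 1,-2 \right)} \right)} + 21688} = \sqrt{56 + 21688} = \sqrt{21744} = 12 \sqrt{151}$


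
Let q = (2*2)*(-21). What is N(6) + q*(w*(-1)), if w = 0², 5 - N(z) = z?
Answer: -1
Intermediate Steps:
N(z) = 5 - z
w = 0
q = -84 (q = 4*(-21) = -84)
N(6) + q*(w*(-1)) = (5 - 1*6) - 0*(-1) = (5 - 6) - 84*0 = -1 + 0 = -1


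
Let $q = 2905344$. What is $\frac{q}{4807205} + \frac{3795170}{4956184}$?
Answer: $\frac{1255522294121}{916361250220} \approx 1.3701$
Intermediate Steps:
$\frac{q}{4807205} + \frac{3795170}{4956184} = \frac{2905344}{4807205} + \frac{3795170}{4956184} = 2905344 \cdot \frac{1}{4807205} + 3795170 \cdot \frac{1}{4956184} = \frac{223488}{369785} + \frac{1897585}{2478092} = \frac{1255522294121}{916361250220}$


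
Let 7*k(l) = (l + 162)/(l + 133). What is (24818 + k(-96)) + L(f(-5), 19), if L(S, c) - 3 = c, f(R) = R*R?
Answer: 6433626/259 ≈ 24840.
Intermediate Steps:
k(l) = (162 + l)/(7*(133 + l)) (k(l) = ((l + 162)/(l + 133))/7 = ((162 + l)/(133 + l))/7 = (162 + l)/(7*(133 + l)))
f(R) = R**2
L(S, c) = 3 + c
(24818 + k(-96)) + L(f(-5), 19) = (24818 + (162 - 96)/(7*(133 - 96))) + (3 + 19) = (24818 + (1/7)*66/37) + 22 = (24818 + (1/7)*(1/37)*66) + 22 = (24818 + 66/259) + 22 = 6427928/259 + 22 = 6433626/259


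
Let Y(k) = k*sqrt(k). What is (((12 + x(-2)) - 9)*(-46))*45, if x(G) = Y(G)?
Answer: -6210 + 4140*I*sqrt(2) ≈ -6210.0 + 5854.8*I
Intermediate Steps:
Y(k) = k**(3/2)
x(G) = G**(3/2)
(((12 + x(-2)) - 9)*(-46))*45 = (((12 + (-2)**(3/2)) - 9)*(-46))*45 = (((12 - 2*I*sqrt(2)) - 9)*(-46))*45 = ((3 - 2*I*sqrt(2))*(-46))*45 = (-138 + 92*I*sqrt(2))*45 = -6210 + 4140*I*sqrt(2)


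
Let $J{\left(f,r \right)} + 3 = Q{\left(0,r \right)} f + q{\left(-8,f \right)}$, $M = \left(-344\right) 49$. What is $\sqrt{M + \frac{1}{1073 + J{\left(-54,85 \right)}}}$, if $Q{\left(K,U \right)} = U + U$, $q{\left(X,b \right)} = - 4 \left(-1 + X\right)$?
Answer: $\frac{3 i \sqrt{122092646170}}{8074} \approx 129.83 i$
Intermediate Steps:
$q{\left(X,b \right)} = 4 - 4 X$
$Q{\left(K,U \right)} = 2 U$
$M = -16856$
$J{\left(f,r \right)} = 33 + 2 f r$ ($J{\left(f,r \right)} = -3 + \left(2 r f + \left(4 - -32\right)\right) = -3 + \left(2 f r + \left(4 + 32\right)\right) = -3 + \left(2 f r + 36\right) = -3 + \left(36 + 2 f r\right) = 33 + 2 f r$)
$\sqrt{M + \frac{1}{1073 + J{\left(-54,85 \right)}}} = \sqrt{-16856 + \frac{1}{1073 + \left(33 + 2 \left(-54\right) 85\right)}} = \sqrt{-16856 + \frac{1}{1073 + \left(33 - 9180\right)}} = \sqrt{-16856 + \frac{1}{1073 - 9147}} = \sqrt{-16856 + \frac{1}{-8074}} = \sqrt{-16856 - \frac{1}{8074}} = \sqrt{- \frac{136095345}{8074}} = \frac{3 i \sqrt{122092646170}}{8074}$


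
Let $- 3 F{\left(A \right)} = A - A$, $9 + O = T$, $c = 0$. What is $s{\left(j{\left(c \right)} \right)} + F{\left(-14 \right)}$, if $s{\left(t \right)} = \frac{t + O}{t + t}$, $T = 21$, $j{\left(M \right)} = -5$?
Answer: $- \frac{7}{10} \approx -0.7$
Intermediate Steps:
$O = 12$ ($O = -9 + 21 = 12$)
$F{\left(A \right)} = 0$ ($F{\left(A \right)} = - \frac{A - A}{3} = \left(- \frac{1}{3}\right) 0 = 0$)
$s{\left(t \right)} = \frac{12 + t}{2 t}$ ($s{\left(t \right)} = \frac{t + 12}{t + t} = \frac{12 + t}{2 t}$)
$s{\left(j{\left(c \right)} \right)} + F{\left(-14 \right)} = \frac{12 - 5}{2 \left(-5\right)} + 0 = \frac{1}{2} \left(- \frac{1}{5}\right) 7 + 0 = - \frac{7}{10} + 0 = - \frac{7}{10}$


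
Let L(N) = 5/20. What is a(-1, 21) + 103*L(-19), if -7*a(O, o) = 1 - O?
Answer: 713/28 ≈ 25.464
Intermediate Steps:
a(O, o) = -⅐ + O/7 (a(O, o) = -(1 - O)/7 = -⅐ + O/7)
L(N) = ¼ (L(N) = 5*(1/20) = ¼)
a(-1, 21) + 103*L(-19) = (-⅐ + (⅐)*(-1)) + 103*(¼) = (-⅐ - ⅐) + 103/4 = -2/7 + 103/4 = 713/28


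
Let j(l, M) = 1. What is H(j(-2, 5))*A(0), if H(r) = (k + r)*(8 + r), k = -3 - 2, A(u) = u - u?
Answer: 0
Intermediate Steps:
A(u) = 0
k = -5
H(r) = (-5 + r)*(8 + r)
H(j(-2, 5))*A(0) = (-40 + 1**2 + 3*1)*0 = (-40 + 1 + 3)*0 = -36*0 = 0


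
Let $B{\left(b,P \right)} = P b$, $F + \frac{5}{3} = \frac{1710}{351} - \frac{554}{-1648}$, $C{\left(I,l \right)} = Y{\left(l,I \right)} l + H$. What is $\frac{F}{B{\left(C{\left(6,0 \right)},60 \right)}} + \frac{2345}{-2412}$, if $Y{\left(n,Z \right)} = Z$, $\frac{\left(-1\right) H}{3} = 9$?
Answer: $- \frac{50728003}{52060320} \approx -0.97441$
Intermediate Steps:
$H = -27$ ($H = \left(-3\right) 9 = -27$)
$C{\left(I,l \right)} = -27 + I l$ ($C{\left(I,l \right)} = I l - 27 = -27 + I l$)
$F = \frac{113803}{32136}$ ($F = - \frac{5}{3} + \left(\frac{1710}{351} - \frac{554}{-1648}\right) = - \frac{5}{3} + \left(1710 \cdot \frac{1}{351} - - \frac{277}{824}\right) = - \frac{5}{3} + \left(\frac{190}{39} + \frac{277}{824}\right) = - \frac{5}{3} + \frac{167363}{32136} = \frac{113803}{32136} \approx 3.5413$)
$\frac{F}{B{\left(C{\left(6,0 \right)},60 \right)}} + \frac{2345}{-2412} = \frac{113803}{32136 \cdot 60 \left(-27 + 6 \cdot 0\right)} + \frac{2345}{-2412} = \frac{113803}{32136 \cdot 60 \left(-27 + 0\right)} + 2345 \left(- \frac{1}{2412}\right) = \frac{113803}{32136 \cdot 60 \left(-27\right)} - \frac{35}{36} = \frac{113803}{32136 \left(-1620\right)} - \frac{35}{36} = \frac{113803}{32136} \left(- \frac{1}{1620}\right) - \frac{35}{36} = - \frac{113803}{52060320} - \frac{35}{36} = - \frac{50728003}{52060320}$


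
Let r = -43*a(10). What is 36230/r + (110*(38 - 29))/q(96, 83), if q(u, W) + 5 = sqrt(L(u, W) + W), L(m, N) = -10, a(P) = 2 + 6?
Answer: -755/344 + 165*sqrt(73)/8 ≈ 174.03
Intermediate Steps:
a(P) = 8
r = -344 (r = -43*8 = -344)
q(u, W) = -5 + sqrt(-10 + W)
36230/r + (110*(38 - 29))/q(96, 83) = 36230/(-344) + (110*(38 - 29))/(-5 + sqrt(-10 + 83)) = 36230*(-1/344) + (110*9)/(-5 + sqrt(73)) = -18115/172 + 990/(-5 + sqrt(73))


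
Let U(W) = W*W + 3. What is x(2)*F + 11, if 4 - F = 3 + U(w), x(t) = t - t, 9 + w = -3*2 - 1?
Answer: 11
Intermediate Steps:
w = -16 (w = -9 + (-3*2 - 1) = -9 + (-6 - 1) = -9 - 7 = -16)
U(W) = 3 + W² (U(W) = W² + 3 = 3 + W²)
x(t) = 0
F = -258 (F = 4 - (3 + (3 + (-16)²)) = 4 - (3 + (3 + 256)) = 4 - (3 + 259) = 4 - 1*262 = 4 - 262 = -258)
x(2)*F + 11 = 0*(-258) + 11 = 0 + 11 = 11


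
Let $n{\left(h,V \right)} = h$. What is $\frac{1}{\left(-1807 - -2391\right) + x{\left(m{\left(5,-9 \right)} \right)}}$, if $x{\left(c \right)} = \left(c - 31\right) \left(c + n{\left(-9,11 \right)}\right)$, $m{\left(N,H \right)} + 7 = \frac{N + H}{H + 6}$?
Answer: $\frac{9}{10096} \approx 0.00089144$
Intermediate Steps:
$m{\left(N,H \right)} = -7 + \frac{H + N}{6 + H}$ ($m{\left(N,H \right)} = -7 + \frac{N + H}{H + 6} = -7 + \frac{H + N}{6 + H}$)
$x{\left(c \right)} = \left(-31 + c\right) \left(-9 + c\right)$ ($x{\left(c \right)} = \left(c - 31\right) \left(c - 9\right) = \left(-31 + c\right) \left(-9 + c\right)$)
$\frac{1}{\left(-1807 - -2391\right) + x{\left(m{\left(5,-9 \right)} \right)}} = \frac{1}{\left(-1807 - -2391\right) + \left(279 + \left(\frac{-42 + 5 - -54}{6 - 9}\right)^{2} - 40 \frac{-42 + 5 - -54}{6 - 9}\right)} = \frac{1}{\left(-1807 + 2391\right) + \left(279 + \left(\frac{-42 + 5 + 54}{-3}\right)^{2} - 40 \frac{-42 + 5 + 54}{-3}\right)} = \frac{1}{584 + \left(279 + \left(\left(- \frac{1}{3}\right) 17\right)^{2} - 40 \left(\left(- \frac{1}{3}\right) 17\right)\right)} = \frac{1}{584 + \left(279 + \left(- \frac{17}{3}\right)^{2} - - \frac{680}{3}\right)} = \frac{1}{584 + \left(279 + \frac{289}{9} + \frac{680}{3}\right)} = \frac{1}{584 + \frac{4840}{9}} = \frac{1}{\frac{10096}{9}} = \frac{9}{10096}$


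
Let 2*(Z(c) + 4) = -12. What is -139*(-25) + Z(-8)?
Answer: 3465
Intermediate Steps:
Z(c) = -10 (Z(c) = -4 + (1/2)*(-12) = -4 - 6 = -10)
-139*(-25) + Z(-8) = -139*(-25) - 10 = 3475 - 10 = 3465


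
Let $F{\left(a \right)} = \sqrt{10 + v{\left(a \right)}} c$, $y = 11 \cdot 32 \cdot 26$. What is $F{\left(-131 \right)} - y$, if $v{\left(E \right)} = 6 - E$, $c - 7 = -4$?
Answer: $-9152 + 21 \sqrt{3} \approx -9115.6$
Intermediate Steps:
$c = 3$ ($c = 7 - 4 = 3$)
$y = 9152$ ($y = 352 \cdot 26 = 9152$)
$F{\left(a \right)} = 3 \sqrt{16 - a}$ ($F{\left(a \right)} = \sqrt{10 - \left(-6 + a\right)} 3 = \sqrt{16 - a} 3 = 3 \sqrt{16 - a}$)
$F{\left(-131 \right)} - y = 3 \sqrt{16 - -131} - 9152 = 3 \sqrt{16 + 131} - 9152 = 3 \sqrt{147} - 9152 = 3 \cdot 7 \sqrt{3} - 9152 = 21 \sqrt{3} - 9152 = -9152 + 21 \sqrt{3}$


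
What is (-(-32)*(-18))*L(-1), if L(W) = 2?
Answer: -1152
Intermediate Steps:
(-(-32)*(-18))*L(-1) = -(-32)*(-18)*2 = -32*18*2 = -576*2 = -1152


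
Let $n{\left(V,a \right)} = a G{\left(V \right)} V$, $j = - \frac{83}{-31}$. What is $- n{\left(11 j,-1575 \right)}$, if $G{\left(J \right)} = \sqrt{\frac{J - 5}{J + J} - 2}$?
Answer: $\frac{1575 i \sqrt{1321111}}{31} \approx 58397.0 i$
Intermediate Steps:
$j = \frac{83}{31}$ ($j = \left(-83\right) \left(- \frac{1}{31}\right) = \frac{83}{31} \approx 2.6774$)
$G{\left(J \right)} = \sqrt{-2 + \frac{-5 + J}{2 J}}$ ($G{\left(J \right)} = \sqrt{\frac{-5 + J}{2 J} - 2} = \sqrt{-2 + \frac{-5 + J}{2 J}}$)
$n{\left(V,a \right)} = \frac{V a \sqrt{-6 - \frac{10}{V}}}{2}$ ($n{\left(V,a \right)} = a \frac{\sqrt{-6 - \frac{10}{V}}}{2} V = \frac{a \sqrt{-6 - \frac{10}{V}}}{2} V = \frac{V a \sqrt{-6 - \frac{10}{V}}}{2}$)
$- n{\left(11 j,-1575 \right)} = - \frac{11 \cdot \frac{83}{31} \left(-1575\right) \sqrt{-6 - \frac{10}{11 \cdot \frac{83}{31}}}}{2} = - \frac{913 \left(-1575\right) \sqrt{-6 - \frac{10}{\frac{913}{31}}}}{2 \cdot 31} = - \frac{913 \left(-1575\right) \sqrt{-6 - \frac{310}{913}}}{2 \cdot 31} = - \frac{913 \left(-1575\right) \sqrt{- \frac{5788}{913}}}{2 \cdot 31} = - \frac{913 \left(-1575\right) \frac{2 i \sqrt{1321111}}{913}}{2 \cdot 31} = - \frac{\left(-1575\right) i \sqrt{1321111}}{31} = \frac{1575 i \sqrt{1321111}}{31}$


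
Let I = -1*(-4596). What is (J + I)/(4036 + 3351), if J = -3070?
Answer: 1526/7387 ≈ 0.20658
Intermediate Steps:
I = 4596
(J + I)/(4036 + 3351) = (-3070 + 4596)/(4036 + 3351) = 1526/7387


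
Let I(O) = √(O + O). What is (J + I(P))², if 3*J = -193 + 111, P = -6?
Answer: 6616/9 - 328*I*√3/3 ≈ 735.11 - 189.37*I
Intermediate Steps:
I(O) = √2*√O (I(O) = √(2*O) = √2*√O)
J = -82/3 (J = (-193 + 111)/3 = (⅓)*(-82) = -82/3 ≈ -27.333)
(J + I(P))² = (-82/3 + √2*√(-6))² = (-82/3 + √2*(I*√6))² = (-82/3 + 2*I*√3)²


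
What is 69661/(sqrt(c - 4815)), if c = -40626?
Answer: -69661*I*sqrt(561)/5049 ≈ -326.79*I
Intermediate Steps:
69661/(sqrt(c - 4815)) = 69661/(sqrt(-40626 - 4815)) = 69661/(sqrt(-45441)) = 69661/((9*I*sqrt(561))) = 69661*(-I*sqrt(561)/5049) = -69661*I*sqrt(561)/5049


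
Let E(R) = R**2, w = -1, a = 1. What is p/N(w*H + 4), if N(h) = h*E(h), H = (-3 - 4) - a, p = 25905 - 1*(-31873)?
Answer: 28889/864 ≈ 33.436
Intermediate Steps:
p = 57778 (p = 25905 + 31873 = 57778)
H = -8 (H = (-3 - 4) - 1*1 = -7 - 1 = -8)
N(h) = h**3 (N(h) = h*h**2 = h**3)
p/N(w*H + 4) = 57778/((-1*(-8) + 4)**3) = 57778/((8 + 4)**3) = 57778/(12**3) = 57778/1728 = 57778*(1/1728) = 28889/864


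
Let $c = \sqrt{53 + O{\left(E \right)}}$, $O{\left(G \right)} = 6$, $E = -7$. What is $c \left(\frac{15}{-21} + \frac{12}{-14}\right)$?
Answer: $- \frac{11 \sqrt{59}}{7} \approx -12.07$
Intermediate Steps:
$c = \sqrt{59}$ ($c = \sqrt{53 + 6} = \sqrt{59} \approx 7.6811$)
$c \left(\frac{15}{-21} + \frac{12}{-14}\right) = \sqrt{59} \left(\frac{15}{-21} + \frac{12}{-14}\right) = \sqrt{59} \left(15 \left(- \frac{1}{21}\right) + 12 \left(- \frac{1}{14}\right)\right) = \sqrt{59} \left(- \frac{5}{7} - \frac{6}{7}\right) = \sqrt{59} \left(- \frac{11}{7}\right) = - \frac{11 \sqrt{59}}{7}$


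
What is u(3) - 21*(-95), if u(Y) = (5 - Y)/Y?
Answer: 5987/3 ≈ 1995.7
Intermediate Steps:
u(Y) = (5 - Y)/Y
u(3) - 21*(-95) = (5 - 1*3)/3 - 21*(-95) = (5 - 3)/3 + 1995 = (⅓)*2 + 1995 = ⅔ + 1995 = 5987/3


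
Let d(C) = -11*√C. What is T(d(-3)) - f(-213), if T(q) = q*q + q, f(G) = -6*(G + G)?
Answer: -2919 - 11*I*√3 ≈ -2919.0 - 19.053*I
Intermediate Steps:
f(G) = -12*G
T(q) = q + q² (T(q) = q² + q = q + q²)
T(d(-3)) - f(-213) = (-11*I*√3)*(1 - 11*I*√3) - (-12)*(-213) = (-11*I*√3)*(1 - 11*I*√3) - 1*2556 = (-11*I*√3)*(1 - 11*I*√3) - 2556 = -11*I*√3*(1 - 11*I*√3) - 2556 = -2556 - 11*I*√3*(1 - 11*I*√3)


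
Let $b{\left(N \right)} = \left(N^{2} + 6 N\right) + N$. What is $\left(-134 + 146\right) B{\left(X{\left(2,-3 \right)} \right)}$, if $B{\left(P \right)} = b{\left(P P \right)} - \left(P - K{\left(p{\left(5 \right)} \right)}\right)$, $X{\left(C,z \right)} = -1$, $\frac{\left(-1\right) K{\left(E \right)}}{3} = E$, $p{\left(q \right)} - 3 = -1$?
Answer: $36$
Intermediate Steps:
$p{\left(q \right)} = 2$ ($p{\left(q \right)} = 3 - 1 = 2$)
$K{\left(E \right)} = - 3 E$
$b{\left(N \right)} = N^{2} + 7 N$
$B{\left(P \right)} = -6 - P + P^{2} \left(7 + P^{2}\right)$ ($B{\left(P \right)} = P P \left(7 + P P\right) - \left(6 + P\right) = P^{2} \left(7 + P^{2}\right) - \left(6 + P\right) = -6 - P + P^{2} \left(7 + P^{2}\right)$)
$\left(-134 + 146\right) B{\left(X{\left(2,-3 \right)} \right)} = \left(-134 + 146\right) \left(-6 - -1 + \left(-1\right)^{2} \left(7 + \left(-1\right)^{2}\right)\right) = 12 \left(-6 + 1 + 1 \left(7 + 1\right)\right) = 12 \left(-6 + 1 + 1 \cdot 8\right) = 12 \left(-6 + 1 + 8\right) = 12 \cdot 3 = 36$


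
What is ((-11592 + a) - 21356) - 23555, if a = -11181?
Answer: -67684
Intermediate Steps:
((-11592 + a) - 21356) - 23555 = ((-11592 - 11181) - 21356) - 23555 = (-22773 - 21356) - 23555 = -44129 - 23555 = -67684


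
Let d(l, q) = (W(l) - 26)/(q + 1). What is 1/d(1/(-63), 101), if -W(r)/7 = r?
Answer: -918/233 ≈ -3.9399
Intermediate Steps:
W(r) = -7*r
d(l, q) = (-26 - 7*l)/(1 + q) (d(l, q) = (-7*l - 26)/(q + 1) = (-26 - 7*l)/(1 + q))
1/d(1/(-63), 101) = 1/((-26 - 7/(-63))/(1 + 101)) = 1/((-26 - 7*(-1/63))/102) = 1/((-26 + ⅑)/102) = 1/((1/102)*(-233/9)) = 1/(-233/918) = -918/233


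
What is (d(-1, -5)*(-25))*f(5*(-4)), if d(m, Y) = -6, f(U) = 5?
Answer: 750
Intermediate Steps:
(d(-1, -5)*(-25))*f(5*(-4)) = -6*(-25)*5 = 150*5 = 750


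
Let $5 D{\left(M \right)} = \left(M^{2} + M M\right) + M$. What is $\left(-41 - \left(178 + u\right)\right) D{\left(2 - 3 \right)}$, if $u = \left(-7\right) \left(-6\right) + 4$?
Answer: $-53$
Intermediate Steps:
$u = 46$ ($u = 42 + 4 = 46$)
$D{\left(M \right)} = \frac{M}{5} + \frac{2 M^{2}}{5}$ ($D{\left(M \right)} = \frac{\left(M^{2} + M M\right) + M}{5} = \frac{\left(M^{2} + M^{2}\right) + M}{5} = \frac{2 M^{2} + M}{5} = \frac{M + 2 M^{2}}{5} = \frac{M}{5} + \frac{2 M^{2}}{5}$)
$\left(-41 - \left(178 + u\right)\right) D{\left(2 - 3 \right)} = \left(-41 - 224\right) \frac{\left(2 - 3\right) \left(1 + 2 \left(2 - 3\right)\right)}{5} = \left(-41 - 224\right) \frac{1}{5} \left(-1\right) \left(1 + 2 \left(-1\right)\right) = \left(-41 - 224\right) \frac{1}{5} \left(-1\right) \left(1 - 2\right) = - 265 \cdot \frac{1}{5} \left(-1\right) \left(-1\right) = \left(-265\right) \frac{1}{5} = -53$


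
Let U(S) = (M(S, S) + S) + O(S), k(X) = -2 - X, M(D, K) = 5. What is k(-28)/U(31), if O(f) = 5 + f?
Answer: 13/36 ≈ 0.36111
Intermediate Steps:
U(S) = 10 + 2*S (U(S) = (5 + S) + (5 + S) = 10 + 2*S)
k(-28)/U(31) = (-2 - 1*(-28))/(10 + 2*31) = (-2 + 28)/(10 + 62) = 26/72 = 26*(1/72) = 13/36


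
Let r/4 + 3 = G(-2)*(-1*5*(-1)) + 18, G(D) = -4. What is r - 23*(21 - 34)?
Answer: 279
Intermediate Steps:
r = -20 (r = -12 + 4*(-4*(-1*5)*(-1) + 18) = -12 + 4*(-(-20)*(-1) + 18) = -12 + 4*(-4*5 + 18) = -12 + 4*(-20 + 18) = -12 + 4*(-2) = -12 - 8 = -20)
r - 23*(21 - 34) = -20 - 23*(21 - 34) = -20 - 23*(-13) = -20 - 1*(-299) = -20 + 299 = 279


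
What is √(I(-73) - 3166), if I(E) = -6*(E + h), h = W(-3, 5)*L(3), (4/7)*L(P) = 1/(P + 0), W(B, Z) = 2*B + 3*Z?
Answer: I*√11038/2 ≈ 52.531*I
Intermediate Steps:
L(P) = 7/(4*P) (L(P) = 7/(4*(P + 0)) = 7/(4*P))
h = 21/4 (h = (2*(-3) + 3*5)*((7/4)/3) = (-6 + 15)*((7/4)*(⅓)) = 9*(7/12) = 21/4 ≈ 5.2500)
I(E) = -63/2 - 6*E (I(E) = -6*(E + 21/4) = -6*(21/4 + E) = -63/2 - 6*E)
√(I(-73) - 3166) = √((-63/2 - 6*(-73)) - 3166) = √((-63/2 + 438) - 3166) = √(813/2 - 3166) = √(-5519/2) = I*√11038/2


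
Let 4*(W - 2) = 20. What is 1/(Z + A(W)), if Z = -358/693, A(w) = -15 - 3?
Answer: -693/12832 ≈ -0.054006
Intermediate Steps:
W = 7 (W = 2 + (¼)*20 = 2 + 5 = 7)
A(w) = -18
Z = -358/693 (Z = -358*1/693 = -358/693 ≈ -0.51659)
1/(Z + A(W)) = 1/(-358/693 - 18) = 1/(-12832/693) = -693/12832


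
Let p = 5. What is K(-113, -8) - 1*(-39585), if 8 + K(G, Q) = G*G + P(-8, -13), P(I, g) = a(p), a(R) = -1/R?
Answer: 261729/5 ≈ 52346.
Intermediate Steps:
P(I, g) = -⅕ (P(I, g) = -1/5 = -1*⅕ = -⅕)
K(G, Q) = -41/5 + G² (K(G, Q) = -8 + (G*G - ⅕) = -8 + (G² - ⅕) = -8 + (-⅕ + G²) = -41/5 + G²)
K(-113, -8) - 1*(-39585) = (-41/5 + (-113)²) - 1*(-39585) = (-41/5 + 12769) + 39585 = 63804/5 + 39585 = 261729/5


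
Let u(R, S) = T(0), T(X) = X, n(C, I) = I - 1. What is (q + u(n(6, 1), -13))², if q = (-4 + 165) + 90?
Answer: 63001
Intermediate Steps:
n(C, I) = -1 + I
q = 251 (q = 161 + 90 = 251)
u(R, S) = 0
(q + u(n(6, 1), -13))² = (251 + 0)² = 251² = 63001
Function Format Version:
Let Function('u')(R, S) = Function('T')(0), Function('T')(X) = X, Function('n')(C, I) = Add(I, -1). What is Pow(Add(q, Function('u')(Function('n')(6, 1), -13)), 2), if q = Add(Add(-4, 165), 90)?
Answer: 63001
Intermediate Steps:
Function('n')(C, I) = Add(-1, I)
q = 251 (q = Add(161, 90) = 251)
Function('u')(R, S) = 0
Pow(Add(q, Function('u')(Function('n')(6, 1), -13)), 2) = Pow(Add(251, 0), 2) = Pow(251, 2) = 63001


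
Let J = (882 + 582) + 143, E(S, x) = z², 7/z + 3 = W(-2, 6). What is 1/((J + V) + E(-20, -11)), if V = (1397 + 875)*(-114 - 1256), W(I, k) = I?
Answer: -25/77775776 ≈ -3.2144e-7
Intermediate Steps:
z = -7/5 (z = 7/(-3 - 2) = 7/(-5) = 7*(-⅕) = -7/5 ≈ -1.4000)
E(S, x) = 49/25 (E(S, x) = (-7/5)² = 49/25)
V = -3112640 (V = 2272*(-1370) = -3112640)
J = 1607 (J = 1464 + 143 = 1607)
1/((J + V) + E(-20, -11)) = 1/((1607 - 3112640) + 49/25) = 1/(-3111033 + 49/25) = 1/(-77775776/25) = -25/77775776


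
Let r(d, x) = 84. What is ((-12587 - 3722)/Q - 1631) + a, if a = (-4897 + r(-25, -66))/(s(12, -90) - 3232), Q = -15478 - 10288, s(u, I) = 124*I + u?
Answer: -301975780151/185257540 ≈ -1630.0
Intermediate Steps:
s(u, I) = u + 124*I
Q = -25766
a = 4813/14380 (a = (-4897 + 84)/((12 + 124*(-90)) - 3232) = -4813/((12 - 11160) - 3232) = -4813/(-11148 - 3232) = -4813/(-14380) = -4813*(-1/14380) = 4813/14380 ≈ 0.33470)
((-12587 - 3722)/Q - 1631) + a = ((-12587 - 3722)/(-25766) - 1631) + 4813/14380 = (-16309*(-1/25766) - 1631) + 4813/14380 = (16309/25766 - 1631) + 4813/14380 = -42008037/25766 + 4813/14380 = -301975780151/185257540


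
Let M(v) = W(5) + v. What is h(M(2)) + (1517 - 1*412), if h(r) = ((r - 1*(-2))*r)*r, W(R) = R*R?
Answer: 22246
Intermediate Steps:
W(R) = R**2
M(v) = 25 + v (M(v) = 5**2 + v = 25 + v)
h(r) = r**2*(2 + r) (h(r) = ((r + 2)*r)*r = ((2 + r)*r)*r = (r*(2 + r))*r = r**2*(2 + r))
h(M(2)) + (1517 - 1*412) = (25 + 2)**2*(2 + (25 + 2)) + (1517 - 1*412) = 27**2*(2 + 27) + (1517 - 412) = 729*29 + 1105 = 21141 + 1105 = 22246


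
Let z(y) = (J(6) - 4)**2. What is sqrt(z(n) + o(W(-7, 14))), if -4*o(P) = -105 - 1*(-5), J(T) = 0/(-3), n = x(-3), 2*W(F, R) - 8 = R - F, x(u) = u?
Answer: sqrt(41) ≈ 6.4031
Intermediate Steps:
W(F, R) = 4 + R/2 - F/2 (W(F, R) = 4 + (R - F)/2 = 4 + (R/2 - F/2) = 4 + R/2 - F/2)
n = -3
J(T) = 0 (J(T) = 0*(-1/3) = 0)
o(P) = 25 (o(P) = -(-105 - 1*(-5))/4 = -(-105 + 5)/4 = -1/4*(-100) = 25)
z(y) = 16 (z(y) = (0 - 4)**2 = (-4)**2 = 16)
sqrt(z(n) + o(W(-7, 14))) = sqrt(16 + 25) = sqrt(41)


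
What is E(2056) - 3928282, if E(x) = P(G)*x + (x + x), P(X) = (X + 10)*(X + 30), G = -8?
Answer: -3833706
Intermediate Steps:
P(X) = (10 + X)*(30 + X)
E(x) = 46*x (E(x) = (300 + (-8)² + 40*(-8))*x + (x + x) = (300 + 64 - 320)*x + 2*x = 44*x + 2*x = 46*x)
E(2056) - 3928282 = 46*2056 - 3928282 = 94576 - 3928282 = -3833706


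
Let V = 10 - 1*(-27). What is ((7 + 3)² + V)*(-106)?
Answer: -14522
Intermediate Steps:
V = 37 (V = 10 + 27 = 37)
((7 + 3)² + V)*(-106) = ((7 + 3)² + 37)*(-106) = (10² + 37)*(-106) = (100 + 37)*(-106) = 137*(-106) = -14522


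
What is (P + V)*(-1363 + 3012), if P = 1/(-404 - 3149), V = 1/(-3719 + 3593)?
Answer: -356863/26334 ≈ -13.551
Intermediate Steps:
V = -1/126 (V = 1/(-126) = -1/126 ≈ -0.0079365)
P = -1/3553 (P = 1/(-3553) = -1/3553 ≈ -0.00028145)
(P + V)*(-1363 + 3012) = (-1/3553 - 1/126)*(-1363 + 3012) = -3679/447678*1649 = -356863/26334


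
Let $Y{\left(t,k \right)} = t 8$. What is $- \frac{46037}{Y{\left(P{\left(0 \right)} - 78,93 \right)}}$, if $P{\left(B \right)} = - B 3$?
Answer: $\frac{46037}{624} \approx 73.777$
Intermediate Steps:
$P{\left(B \right)} = - 3 B$
$Y{\left(t,k \right)} = 8 t$
$- \frac{46037}{Y{\left(P{\left(0 \right)} - 78,93 \right)}} = - \frac{46037}{8 \left(\left(-3\right) 0 - 78\right)} = - \frac{46037}{8 \left(0 - 78\right)} = - \frac{46037}{8 \left(-78\right)} = - \frac{46037}{-624} = \left(-46037\right) \left(- \frac{1}{624}\right) = \frac{46037}{624}$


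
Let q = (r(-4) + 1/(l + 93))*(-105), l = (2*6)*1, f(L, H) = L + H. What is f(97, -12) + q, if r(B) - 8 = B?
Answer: -336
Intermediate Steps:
r(B) = 8 + B
f(L, H) = H + L
l = 12 (l = 12*1 = 12)
q = -421 (q = ((8 - 4) + 1/(12 + 93))*(-105) = (4 + 1/105)*(-105) = (421/105)*(-105) = -421)
f(97, -12) + q = (-12 + 97) - 421 = 85 - 421 = -336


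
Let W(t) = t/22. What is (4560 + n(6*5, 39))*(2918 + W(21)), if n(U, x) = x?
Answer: 295333983/22 ≈ 1.3424e+7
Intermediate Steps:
W(t) = t/22 (W(t) = t*(1/22) = t/22)
(4560 + n(6*5, 39))*(2918 + W(21)) = (4560 + 39)*(2918 + (1/22)*21) = 4599*(2918 + 21/22) = 4599*(64217/22) = 295333983/22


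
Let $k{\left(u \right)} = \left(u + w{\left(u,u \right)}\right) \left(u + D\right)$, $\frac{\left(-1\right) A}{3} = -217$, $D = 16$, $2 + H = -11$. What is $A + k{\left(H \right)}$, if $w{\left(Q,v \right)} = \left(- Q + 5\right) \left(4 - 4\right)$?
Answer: $612$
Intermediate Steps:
$H = -13$ ($H = -2 - 11 = -13$)
$w{\left(Q,v \right)} = 0$ ($w{\left(Q,v \right)} = \left(5 - Q\right) 0 = 0$)
$A = 651$ ($A = \left(-3\right) \left(-217\right) = 651$)
$k{\left(u \right)} = u \left(16 + u\right)$ ($k{\left(u \right)} = \left(u + 0\right) \left(u + 16\right) = u \left(16 + u\right)$)
$A + k{\left(H \right)} = 651 - 13 \left(16 - 13\right) = 651 - 39 = 612$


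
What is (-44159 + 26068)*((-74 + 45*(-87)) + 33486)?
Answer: -533630227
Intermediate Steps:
(-44159 + 26068)*((-74 + 45*(-87)) + 33486) = -18091*((-74 - 3915) + 33486) = -18091*(-3989 + 33486) = -18091*29497 = -533630227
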